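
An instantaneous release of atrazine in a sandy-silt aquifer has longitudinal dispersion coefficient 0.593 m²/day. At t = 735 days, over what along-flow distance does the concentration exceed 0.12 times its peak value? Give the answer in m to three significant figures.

122 m

The plume is Gaussian with σ = √(2Dt) = √(2 × 0.593 × 735) = 29.52 m.
C/C_peak = exp(−Δx²/(2σ²)) = 0.12 ⇒ Δx = σ·√(−2 ln 0.12) = 29.52 × 2.059 = 60.78 m.
Width = 2Δx = 122 m.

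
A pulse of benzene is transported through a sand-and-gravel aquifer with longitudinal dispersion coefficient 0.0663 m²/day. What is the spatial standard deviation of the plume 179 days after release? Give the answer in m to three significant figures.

Dispersive spreading gives a Gaussian with σ² = 2Dt; advection only shifts the center.
σ = √(2 × 0.0663 × 179) = 4.87 m.

4.87 m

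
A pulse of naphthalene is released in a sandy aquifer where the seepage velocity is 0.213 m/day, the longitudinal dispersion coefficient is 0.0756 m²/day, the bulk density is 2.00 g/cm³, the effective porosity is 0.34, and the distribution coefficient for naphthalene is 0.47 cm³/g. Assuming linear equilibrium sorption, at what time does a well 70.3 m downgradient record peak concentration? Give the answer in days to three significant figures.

Retardation factor R = 1 + ρ_b·K_d/n = 1 + 2.00 × 0.47/0.34 = 3.765.
Sorption retards both mechanisms: v_R = v/R = 0.05657 m/day, D_R = D/R = 0.02008 m²/day.
Peak time from v_R²t² + 2D_R t − x² = 0: t = (√(D_R² + v_R²x²) − D_R)/v_R².
√(D_R² + v_R²x²) = √(0.02008² + 0.05657² × 70.3²) = 3.977; v_R² = 0.003200.
t = (3.977 − 0.02008)/0.003200 = 1240 days.

1240 days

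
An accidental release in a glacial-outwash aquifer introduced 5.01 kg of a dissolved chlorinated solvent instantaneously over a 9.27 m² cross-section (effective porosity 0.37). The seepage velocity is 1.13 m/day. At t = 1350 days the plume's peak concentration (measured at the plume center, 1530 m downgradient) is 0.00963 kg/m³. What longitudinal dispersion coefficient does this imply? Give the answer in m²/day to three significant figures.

1.36 m²/day

At the plume center C_max = M/(n_e·A·√(4πDt)), so D = M²/(4πt·(n_e·A·C_max)²).
n_e·A·C_max = 0.37 × 9.27 × 0.00963 = 0.03303 kg/m.
D = 5.01²/(4π × 1350 × 0.03303²) = 1.36 m²/day.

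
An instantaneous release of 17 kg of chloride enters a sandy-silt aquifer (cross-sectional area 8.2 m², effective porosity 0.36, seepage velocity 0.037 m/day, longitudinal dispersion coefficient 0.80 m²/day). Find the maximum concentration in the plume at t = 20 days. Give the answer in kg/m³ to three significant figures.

The peak of an instantaneous 1D plume sits at x = vt; there the Gaussian factor is 1 and C_max = M/(n_e·A·√(4πDt)), where n_e·A is the pore area the mass is dissolved in.
√(4πDt) = √(4π × 0.80 × 20) = 14.18 m, so C_max = 17/(0.36 × 8.2 × 14.18) = 0.406 kg/m³.

0.406 kg/m³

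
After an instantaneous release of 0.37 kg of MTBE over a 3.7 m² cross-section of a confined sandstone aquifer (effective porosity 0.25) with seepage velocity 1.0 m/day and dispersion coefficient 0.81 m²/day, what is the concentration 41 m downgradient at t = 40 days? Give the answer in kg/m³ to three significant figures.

0.0197 kg/m³

For an instantaneous plane source, C(x,t) = M/(n_e·A·√(4πDt)) · exp(−(x−vt)²/(4Dt)), with n_e·A the pore (flow) area.
Plume center vt = 1.0 × 40 = 40 m, so the well at 41 m is 1 m downgradient of the peak.
√(4πDt) = 20.18 m, giving peak height M/(n_e·A·√(4πDt)) = 0.37/(0.25 × 3.7 × 20.18) = 0.01982 kg/m³.
(x−vt)²/(4Dt) = (1)²/(4 × 0.81 × 40) = 0.007716; exp(−0.007716) = 0.9923.
C = 0.01982 × 0.9923 = 0.0197 kg/m³.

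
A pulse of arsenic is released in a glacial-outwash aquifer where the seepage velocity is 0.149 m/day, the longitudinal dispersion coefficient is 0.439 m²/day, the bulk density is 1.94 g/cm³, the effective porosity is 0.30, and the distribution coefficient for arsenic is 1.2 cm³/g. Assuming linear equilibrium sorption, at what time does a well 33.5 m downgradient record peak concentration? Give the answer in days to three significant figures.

1800 days

Retardation factor R = 1 + ρ_b·K_d/n = 1 + 1.94 × 1.2/0.30 = 8.760.
Sorption retards both mechanisms: v_R = v/R = 0.01701 m/day, D_R = D/R = 0.05011 m²/day.
Peak time from v_R²t² + 2D_R t − x² = 0: t = (√(D_R² + v_R²x²) − D_R)/v_R².
√(D_R² + v_R²x²) = √(0.05011² + 0.01701² × 33.5²) = 0.5720; v_R² = 0.0002893.
t = (0.5720 − 0.05011)/0.0002893 = 1800 days.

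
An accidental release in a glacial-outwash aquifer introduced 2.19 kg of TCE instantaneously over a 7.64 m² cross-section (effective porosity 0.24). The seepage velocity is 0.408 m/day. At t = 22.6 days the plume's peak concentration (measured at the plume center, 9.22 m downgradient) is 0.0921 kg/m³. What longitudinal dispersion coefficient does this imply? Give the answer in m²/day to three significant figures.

0.592 m²/day

At the plume center C_max = M/(n_e·A·√(4πDt)), so D = M²/(4πt·(n_e·A·C_max)²).
n_e·A·C_max = 0.24 × 7.64 × 0.0921 = 0.1689 kg/m.
D = 2.19²/(4π × 22.6 × 0.1689²) = 0.592 m²/day.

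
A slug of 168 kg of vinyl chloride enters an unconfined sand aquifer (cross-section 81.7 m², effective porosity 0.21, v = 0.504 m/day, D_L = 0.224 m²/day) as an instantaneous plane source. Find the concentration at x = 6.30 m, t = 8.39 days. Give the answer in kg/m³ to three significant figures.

For an instantaneous plane source, C(x,t) = M/(n_e·A·√(4πDt)) · exp(−(x−vt)²/(4Dt)), with n_e·A the pore (flow) area.
Plume center vt = 0.504 × 8.39 = 4.22856 m, so the well at 6.30 m is 2.07144 m downgradient of the peak.
√(4πDt) = 4.860 m, giving peak height M/(n_e·A·√(4πDt)) = 168/(0.21 × 81.7 × 4.860) = 2.015 kg/m³.
(x−vt)²/(4Dt) = (2.07144)²/(4 × 0.224 × 8.39) = 0.5708; exp(−0.5708) = 0.5651.
C = 2.015 × 0.5651 = 1.14 kg/m³.

1.14 kg/m³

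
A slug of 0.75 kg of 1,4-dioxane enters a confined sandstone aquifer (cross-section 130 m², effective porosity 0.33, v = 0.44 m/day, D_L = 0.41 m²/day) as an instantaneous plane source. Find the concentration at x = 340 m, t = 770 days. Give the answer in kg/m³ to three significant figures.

0.000277 kg/m³

For an instantaneous plane source, C(x,t) = M/(n_e·A·√(4πDt)) · exp(−(x−vt)²/(4Dt)), with n_e·A the pore (flow) area.
Plume center vt = 0.44 × 770 = 338.8 m, so the well at 340 m is 1.2 m downgradient of the peak.
√(4πDt) = 62.99 m, giving peak height M/(n_e·A·√(4πDt)) = 0.75/(0.33 × 130 × 62.99) = 0.0002775 kg/m³.
(x−vt)²/(4Dt) = (1.2)²/(4 × 0.41 × 770) = 0.001140; exp(−0.001140) = 0.9989.
C = 0.0002775 × 0.9989 = 0.000277 kg/m³.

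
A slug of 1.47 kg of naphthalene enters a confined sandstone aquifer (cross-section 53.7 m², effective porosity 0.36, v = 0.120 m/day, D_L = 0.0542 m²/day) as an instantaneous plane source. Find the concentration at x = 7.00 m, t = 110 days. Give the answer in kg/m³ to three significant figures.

For an instantaneous plane source, C(x,t) = M/(n_e·A·√(4πDt)) · exp(−(x−vt)²/(4Dt)), with n_e·A the pore (flow) area.
Plume center vt = 0.120 × 110 = 13.2 m, so the well at 7.00 m is 6.2 m upgradient of the peak.
√(4πDt) = 8.656 m, giving peak height M/(n_e·A·√(4πDt)) = 1.47/(0.36 × 53.7 × 8.656) = 0.008785 kg/m³.
(x−vt)²/(4Dt) = (-6.2)²/(4 × 0.0542 × 110) = 1.612; exp(−1.612) = 0.1995.
C = 0.008785 × 0.1995 = 0.00175 kg/m³.

0.00175 kg/m³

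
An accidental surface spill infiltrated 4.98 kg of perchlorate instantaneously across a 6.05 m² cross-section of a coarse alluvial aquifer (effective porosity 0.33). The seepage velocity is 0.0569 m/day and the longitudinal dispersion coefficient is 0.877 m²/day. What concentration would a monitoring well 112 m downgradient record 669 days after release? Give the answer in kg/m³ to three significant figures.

For an instantaneous plane source, C(x,t) = M/(n_e·A·√(4πDt)) · exp(−(x−vt)²/(4Dt)), with n_e·A the pore (flow) area.
Plume center vt = 0.0569 × 669 = 38.0661 m, so the well at 112 m is 73.9339 m downgradient of the peak.
√(4πDt) = 85.87 m, giving peak height M/(n_e·A·√(4πDt)) = 4.98/(0.33 × 6.05 × 85.87) = 0.02905 kg/m³.
(x−vt)²/(4Dt) = (73.9339)²/(4 × 0.877 × 669) = 2.329; exp(−2.329) = 0.09739.
C = 0.02905 × 0.09739 = 0.00283 kg/m³.

0.00283 kg/m³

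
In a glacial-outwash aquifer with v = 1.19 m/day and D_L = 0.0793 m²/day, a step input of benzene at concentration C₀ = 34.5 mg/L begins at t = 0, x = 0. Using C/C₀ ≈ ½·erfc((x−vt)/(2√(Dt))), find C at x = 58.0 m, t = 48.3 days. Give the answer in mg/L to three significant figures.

14.7 mg/L

For a continuous step input, C/C₀ ≈ ½·erfc((x−vt)/(2√(Dt))).
vt = 1.19 × 48.3 = 57.477 m and 2√(Dt) = 2√(0.0793 × 48.3) = 3.914 m.
Argument (x−vt)/(2√(Dt)) = (58.0 − 57.477)/3.914 = 0.1336; ½·erfc(0.1336) = 0.4251.
C = 34.5 × 0.4251 = 14.7 mg/L.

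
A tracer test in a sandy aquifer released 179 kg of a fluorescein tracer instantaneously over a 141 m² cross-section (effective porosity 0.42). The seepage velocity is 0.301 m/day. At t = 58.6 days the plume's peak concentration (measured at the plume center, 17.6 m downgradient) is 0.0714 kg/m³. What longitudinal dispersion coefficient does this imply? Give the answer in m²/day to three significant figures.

2.43 m²/day

At the plume center C_max = M/(n_e·A·√(4πDt)), so D = M²/(4πt·(n_e·A·C_max)²).
n_e·A·C_max = 0.42 × 141 × 0.0714 = 4.228 kg/m.
D = 179²/(4π × 58.6 × 4.228²) = 2.43 m²/day.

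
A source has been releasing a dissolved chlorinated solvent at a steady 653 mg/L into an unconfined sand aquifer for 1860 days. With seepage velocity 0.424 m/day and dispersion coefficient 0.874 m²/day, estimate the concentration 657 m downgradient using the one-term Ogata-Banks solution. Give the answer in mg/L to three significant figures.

646 mg/L

For a continuous step input, C/C₀ ≈ ½·erfc((x−vt)/(2√(Dt))).
vt = 0.424 × 1860 = 788.64 m and 2√(Dt) = 2√(0.874 × 1860) = 80.64 m.
Argument (x−vt)/(2√(Dt)) = (657 − 788.64)/80.64 = -1.632; ½·erfc(-1.632) = 0.9895.
C = 653 × 0.9895 = 646 mg/L.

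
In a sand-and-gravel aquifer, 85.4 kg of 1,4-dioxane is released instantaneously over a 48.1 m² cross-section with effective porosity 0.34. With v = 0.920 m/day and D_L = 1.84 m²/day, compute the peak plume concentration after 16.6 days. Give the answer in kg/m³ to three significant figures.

0.267 kg/m³

The peak of an instantaneous 1D plume sits at x = vt; there the Gaussian factor is 1 and C_max = M/(n_e·A·√(4πDt)), where n_e·A is the pore area the mass is dissolved in.
√(4πDt) = √(4π × 1.84 × 16.6) = 19.59 m, so C_max = 85.4/(0.34 × 48.1 × 19.59) = 0.267 kg/m³.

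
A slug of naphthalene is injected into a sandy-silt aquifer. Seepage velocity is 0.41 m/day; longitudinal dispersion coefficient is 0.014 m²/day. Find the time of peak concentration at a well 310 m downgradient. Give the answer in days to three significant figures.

For the 1D instantaneous-source solution, setting ∂C/∂t = 0 at fixed x gives v²t² + 2Dt − x² = 0, so t = (√(D² + v²x²) − D)/v².
√(D² + v²x²) = √(0.014² + 0.41² × 310²) = 127.1; v² = 0.1681.
t = (127.1 − 0.014)/0.1681 = 756 days (vs. the pure-advection estimate x/v = 756 d).

756 days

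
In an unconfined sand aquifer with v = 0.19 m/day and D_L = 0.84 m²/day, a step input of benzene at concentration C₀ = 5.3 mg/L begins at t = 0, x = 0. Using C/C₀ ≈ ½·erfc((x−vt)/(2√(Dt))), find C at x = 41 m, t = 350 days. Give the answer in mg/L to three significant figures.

For a continuous step input, C/C₀ ≈ ½·erfc((x−vt)/(2√(Dt))).
vt = 0.19 × 350 = 66.5 m and 2√(Dt) = 2√(0.84 × 350) = 34.29 m.
Argument (x−vt)/(2√(Dt)) = (41 − 66.5)/34.29 = -0.7437; ½·erfc(-0.7437) = 0.8535.
C = 5.3 × 0.8535 = 4.52 mg/L.

4.52 mg/L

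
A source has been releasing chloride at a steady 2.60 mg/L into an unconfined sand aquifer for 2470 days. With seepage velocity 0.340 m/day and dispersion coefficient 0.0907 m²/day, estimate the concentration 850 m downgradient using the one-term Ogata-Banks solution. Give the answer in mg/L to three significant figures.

For a continuous step input, C/C₀ ≈ ½·erfc((x−vt)/(2√(Dt))).
vt = 0.340 × 2470 = 839.8 m and 2√(Dt) = 2√(0.0907 × 2470) = 29.94 m.
Argument (x−vt)/(2√(Dt)) = (850 − 839.8)/29.94 = 0.3407; ½·erfc(0.3407) = 0.3150.
C = 2.60 × 0.3150 = 0.819 mg/L.

0.819 mg/L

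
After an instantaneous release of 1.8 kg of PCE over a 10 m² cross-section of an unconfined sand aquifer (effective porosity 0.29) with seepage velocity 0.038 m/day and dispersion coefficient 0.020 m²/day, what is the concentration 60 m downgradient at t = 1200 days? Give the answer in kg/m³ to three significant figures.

For an instantaneous plane source, C(x,t) = M/(n_e·A·√(4πDt)) · exp(−(x−vt)²/(4Dt)), with n_e·A the pore (flow) area.
Plume center vt = 0.038 × 1200 = 45.6 m, so the well at 60 m is 14.4 m downgradient of the peak.
√(4πDt) = 17.37 m, giving peak height M/(n_e·A·√(4πDt)) = 1.8/(0.29 × 10 × 17.37) = 0.03573 kg/m³.
(x−vt)²/(4Dt) = (14.4)²/(4 × 0.020 × 1200) = 2.160; exp(−2.160) = 0.1153.
C = 0.03573 × 0.1153 = 0.00412 kg/m³.

0.00412 kg/m³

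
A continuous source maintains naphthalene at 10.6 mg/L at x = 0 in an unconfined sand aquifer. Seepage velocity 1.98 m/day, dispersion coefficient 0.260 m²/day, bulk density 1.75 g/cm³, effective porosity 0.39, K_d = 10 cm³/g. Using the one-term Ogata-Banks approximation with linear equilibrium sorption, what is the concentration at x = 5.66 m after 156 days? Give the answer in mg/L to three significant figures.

Retardation factor R = 1 + ρ_b·K_d/n = 1 + 1.75 × 10/0.39 = 45.87.
Sorption retards both mechanisms: v_R = v/R = 0.04317 m/day, D_R = D/R = 0.005668 m²/day.
v_R·t = 0.04317 × 156 = 6.73452 m; 2√(D_R t) = 1.881 m; argument = (5.66 − 6.73452)/1.881 = -0.5712.
C = C₀ × ½·erfc(-0.5712) = 10.6 × 0.7904 = 8.38 mg/L.

8.38 mg/L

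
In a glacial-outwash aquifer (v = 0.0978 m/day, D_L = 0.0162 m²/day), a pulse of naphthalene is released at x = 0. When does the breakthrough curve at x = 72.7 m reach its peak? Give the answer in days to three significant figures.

For the 1D instantaneous-source solution, setting ∂C/∂t = 0 at fixed x gives v²t² + 2Dt − x² = 0, so t = (√(D² + v²x²) − D)/v².
√(D² + v²x²) = √(0.0162² + 0.0978² × 72.7²) = 7.110; v² = 0.00956484.
t = (7.110 − 0.0162)/0.00956484 = 742 days (vs. the pure-advection estimate x/v = 743 d).

742 days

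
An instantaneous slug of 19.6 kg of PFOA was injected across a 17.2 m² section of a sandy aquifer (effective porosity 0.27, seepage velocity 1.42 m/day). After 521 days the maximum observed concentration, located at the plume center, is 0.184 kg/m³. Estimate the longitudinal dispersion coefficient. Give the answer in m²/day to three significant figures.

0.0804 m²/day

At the plume center C_max = M/(n_e·A·√(4πDt)), so D = M²/(4πt·(n_e·A·C_max)²).
n_e·A·C_max = 0.27 × 17.2 × 0.184 = 0.8545 kg/m.
D = 19.6²/(4π × 521 × 0.8545²) = 0.0804 m²/day.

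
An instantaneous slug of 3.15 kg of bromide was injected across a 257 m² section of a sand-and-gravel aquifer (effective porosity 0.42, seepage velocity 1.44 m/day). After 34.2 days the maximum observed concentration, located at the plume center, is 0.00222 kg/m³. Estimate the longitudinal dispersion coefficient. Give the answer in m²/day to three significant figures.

0.402 m²/day

At the plume center C_max = M/(n_e·A·√(4πDt)), so D = M²/(4πt·(n_e·A·C_max)²).
n_e·A·C_max = 0.42 × 257 × 0.00222 = 0.2396 kg/m.
D = 3.15²/(4π × 34.2 × 0.2396²) = 0.402 m²/day.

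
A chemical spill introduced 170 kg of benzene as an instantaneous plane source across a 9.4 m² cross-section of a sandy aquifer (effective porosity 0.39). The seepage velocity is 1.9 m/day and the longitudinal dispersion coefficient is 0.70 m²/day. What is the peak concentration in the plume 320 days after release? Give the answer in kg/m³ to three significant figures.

0.874 kg/m³

The peak of an instantaneous 1D plume sits at x = vt; there the Gaussian factor is 1 and C_max = M/(n_e·A·√(4πDt)), where n_e·A is the pore area the mass is dissolved in.
√(4πDt) = √(4π × 0.70 × 320) = 53.06 m, so C_max = 170/(0.39 × 9.4 × 53.06) = 0.874 kg/m³.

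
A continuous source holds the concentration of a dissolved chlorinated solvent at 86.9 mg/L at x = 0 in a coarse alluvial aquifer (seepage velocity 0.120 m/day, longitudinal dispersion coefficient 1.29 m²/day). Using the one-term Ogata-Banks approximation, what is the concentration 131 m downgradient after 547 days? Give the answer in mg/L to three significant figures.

For a continuous step input, C/C₀ ≈ ½·erfc((x−vt)/(2√(Dt))).
vt = 0.120 × 547 = 65.64 m and 2√(Dt) = 2√(1.29 × 547) = 53.13 m.
Argument (x−vt)/(2√(Dt)) = (131 − 65.64)/53.13 = 1.230; ½·erfc(1.230) = 0.04097.
C = 86.9 × 0.04097 = 3.56 mg/L.

3.56 mg/L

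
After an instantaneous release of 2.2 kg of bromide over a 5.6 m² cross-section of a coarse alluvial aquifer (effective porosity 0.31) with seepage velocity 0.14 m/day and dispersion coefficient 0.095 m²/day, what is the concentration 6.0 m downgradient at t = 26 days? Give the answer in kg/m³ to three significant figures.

0.129 kg/m³

For an instantaneous plane source, C(x,t) = M/(n_e·A·√(4πDt)) · exp(−(x−vt)²/(4Dt)), with n_e·A the pore (flow) area.
Plume center vt = 0.14 × 26 = 3.64 m, so the well at 6.0 m is 2.36 m downgradient of the peak.
√(4πDt) = 5.571 m, giving peak height M/(n_e·A·√(4πDt)) = 2.2/(0.31 × 5.6 × 5.571) = 0.2275 kg/m³.
(x−vt)²/(4Dt) = (2.36)²/(4 × 0.095 × 26) = 0.5637; exp(−0.5637) = 0.5691.
C = 0.2275 × 0.5691 = 0.129 kg/m³.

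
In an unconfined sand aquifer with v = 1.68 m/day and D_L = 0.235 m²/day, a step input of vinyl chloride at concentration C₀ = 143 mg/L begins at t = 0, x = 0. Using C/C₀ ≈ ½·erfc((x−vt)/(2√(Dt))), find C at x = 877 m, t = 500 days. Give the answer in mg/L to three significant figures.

For a continuous step input, C/C₀ ≈ ½·erfc((x−vt)/(2√(Dt))).
vt = 1.68 × 500 = 840 m and 2√(Dt) = 2√(0.235 × 500) = 21.68 m.
Argument (x−vt)/(2√(Dt)) = (877 − 840)/21.68 = 1.707; ½·erfc(1.707) = 0.007888.
C = 143 × 0.007888 = 1.13 mg/L.

1.13 mg/L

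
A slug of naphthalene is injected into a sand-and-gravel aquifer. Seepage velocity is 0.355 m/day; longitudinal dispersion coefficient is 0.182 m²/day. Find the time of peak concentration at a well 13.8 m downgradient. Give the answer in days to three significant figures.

For the 1D instantaneous-source solution, setting ∂C/∂t = 0 at fixed x gives v²t² + 2Dt − x² = 0, so t = (√(D² + v²x²) − D)/v².
√(D² + v²x²) = √(0.182² + 0.355² × 13.8²) = 4.902; v² = 0.126025.
t = (4.902 − 0.182)/0.126025 = 37.5 days (vs. the pure-advection estimate x/v = 38.9 d).

37.5 days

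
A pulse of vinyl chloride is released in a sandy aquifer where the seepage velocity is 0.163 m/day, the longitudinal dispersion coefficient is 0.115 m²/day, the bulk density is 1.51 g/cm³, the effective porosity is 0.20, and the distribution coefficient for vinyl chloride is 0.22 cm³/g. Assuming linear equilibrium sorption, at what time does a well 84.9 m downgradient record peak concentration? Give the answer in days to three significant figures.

1370 days

Retardation factor R = 1 + ρ_b·K_d/n = 1 + 1.51 × 0.22/0.20 = 2.661.
Sorption retards both mechanisms: v_R = v/R = 0.06126 m/day, D_R = D/R = 0.04322 m²/day.
Peak time from v_R²t² + 2D_R t − x² = 0: t = (√(D_R² + v_R²x²) − D_R)/v_R².
√(D_R² + v_R²x²) = √(0.04322² + 0.06126² × 84.9²) = 5.201; v_R² = 0.003753.
t = (5.201 − 0.04322)/0.003753 = 1370 days.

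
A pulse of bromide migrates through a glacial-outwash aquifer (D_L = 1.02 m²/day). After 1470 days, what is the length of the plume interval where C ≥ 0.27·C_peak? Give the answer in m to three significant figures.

177 m

The plume is Gaussian with σ = √(2Dt) = √(2 × 1.02 × 1470) = 54.76 m.
C/C_peak = exp(−Δx²/(2σ²)) = 0.27 ⇒ Δx = σ·√(−2 ln 0.27) = 54.76 × 1.618 = 88.60 m.
Width = 2Δx = 177 m.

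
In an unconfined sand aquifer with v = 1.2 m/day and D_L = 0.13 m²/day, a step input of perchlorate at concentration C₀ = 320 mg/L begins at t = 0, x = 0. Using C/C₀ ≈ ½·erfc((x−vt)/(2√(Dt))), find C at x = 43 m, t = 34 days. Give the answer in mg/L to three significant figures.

For a continuous step input, C/C₀ ≈ ½·erfc((x−vt)/(2√(Dt))).
vt = 1.2 × 34 = 40.8 m and 2√(Dt) = 2√(0.13 × 34) = 4.205 m.
Argument (x−vt)/(2√(Dt)) = (43 − 40.8)/4.205 = 0.5232; ½·erfc(0.5232) = 0.2297.
C = 320 × 0.2297 = 73.5 mg/L.

73.5 mg/L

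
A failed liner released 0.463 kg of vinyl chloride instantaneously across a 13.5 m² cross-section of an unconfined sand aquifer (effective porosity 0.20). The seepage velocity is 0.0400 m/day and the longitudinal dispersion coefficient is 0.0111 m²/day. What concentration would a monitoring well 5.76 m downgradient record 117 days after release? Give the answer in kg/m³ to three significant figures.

For an instantaneous plane source, C(x,t) = M/(n_e·A·√(4πDt)) · exp(−(x−vt)²/(4Dt)), with n_e·A the pore (flow) area.
Plume center vt = 0.0400 × 117 = 4.68 m, so the well at 5.76 m is 1.08 m downgradient of the peak.
√(4πDt) = 4.040 m, giving peak height M/(n_e·A·√(4πDt)) = 0.463/(0.20 × 13.5 × 4.040) = 0.04245 kg/m³.
(x−vt)²/(4Dt) = (1.08)²/(4 × 0.0111 × 117) = 0.2245; exp(−0.2245) = 0.7989.
C = 0.04245 × 0.7989 = 0.0339 kg/m³.

0.0339 kg/m³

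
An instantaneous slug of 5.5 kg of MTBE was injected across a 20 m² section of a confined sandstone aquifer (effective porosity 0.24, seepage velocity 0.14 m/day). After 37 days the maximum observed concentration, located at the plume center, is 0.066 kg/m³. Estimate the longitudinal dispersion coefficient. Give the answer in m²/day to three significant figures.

At the plume center C_max = M/(n_e·A·√(4πDt)), so D = M²/(4πt·(n_e·A·C_max)²).
n_e·A·C_max = 0.24 × 20 × 0.066 = 0.3168 kg/m.
D = 5.5²/(4π × 37 × 0.3168²) = 0.648 m²/day.

0.648 m²/day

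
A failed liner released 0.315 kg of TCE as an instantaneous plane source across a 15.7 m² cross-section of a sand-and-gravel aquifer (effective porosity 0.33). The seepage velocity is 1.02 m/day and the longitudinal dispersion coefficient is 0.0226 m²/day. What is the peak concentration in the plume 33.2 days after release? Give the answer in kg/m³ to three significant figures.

0.0198 kg/m³

The peak of an instantaneous 1D plume sits at x = vt; there the Gaussian factor is 1 and C_max = M/(n_e·A·√(4πDt)), where n_e·A is the pore area the mass is dissolved in.
√(4πDt) = √(4π × 0.0226 × 33.2) = 3.071 m, so C_max = 0.315/(0.33 × 15.7 × 3.071) = 0.0198 kg/m³.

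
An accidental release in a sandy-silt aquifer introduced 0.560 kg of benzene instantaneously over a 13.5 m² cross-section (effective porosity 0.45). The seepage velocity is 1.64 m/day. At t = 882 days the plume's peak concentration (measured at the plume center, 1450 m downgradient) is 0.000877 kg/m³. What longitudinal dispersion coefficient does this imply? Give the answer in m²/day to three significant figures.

At the plume center C_max = M/(n_e·A·√(4πDt)), so D = M²/(4πt·(n_e·A·C_max)²).
n_e·A·C_max = 0.45 × 13.5 × 0.000877 = 0.005328 kg/m.
D = 0.560²/(4π × 882 × 0.005328²) = 0.997 m²/day.

0.997 m²/day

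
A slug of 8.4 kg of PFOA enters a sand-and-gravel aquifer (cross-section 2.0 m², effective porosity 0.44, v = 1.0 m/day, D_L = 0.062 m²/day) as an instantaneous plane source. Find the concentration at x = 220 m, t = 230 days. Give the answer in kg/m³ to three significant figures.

For an instantaneous plane source, C(x,t) = M/(n_e·A·√(4πDt)) · exp(−(x−vt)²/(4Dt)), with n_e·A the pore (flow) area.
Plume center vt = 1.0 × 230 = 230 m, so the well at 220 m is 10 m upgradient of the peak.
√(4πDt) = 13.39 m, giving peak height M/(n_e·A·√(4πDt)) = 8.4/(0.44 × 2.0 × 13.39) = 0.7129 kg/m³.
(x−vt)²/(4Dt) = (-10)²/(4 × 0.062 × 230) = 1.753; exp(−1.753) = 0.1733.
C = 0.7129 × 0.1733 = 0.124 kg/m³.

0.124 kg/m³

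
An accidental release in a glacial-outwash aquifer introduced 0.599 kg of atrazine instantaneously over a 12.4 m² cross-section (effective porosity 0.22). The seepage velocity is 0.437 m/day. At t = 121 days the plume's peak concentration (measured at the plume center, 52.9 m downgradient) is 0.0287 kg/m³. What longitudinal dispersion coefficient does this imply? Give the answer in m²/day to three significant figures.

At the plume center C_max = M/(n_e·A·√(4πDt)), so D = M²/(4πt·(n_e·A·C_max)²).
n_e·A·C_max = 0.22 × 12.4 × 0.0287 = 0.07829 kg/m.
D = 0.599²/(4π × 121 × 0.07829²) = 0.0385 m²/day.

0.0385 m²/day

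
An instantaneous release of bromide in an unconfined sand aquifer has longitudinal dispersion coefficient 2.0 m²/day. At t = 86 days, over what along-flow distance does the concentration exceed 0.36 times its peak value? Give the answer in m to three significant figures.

53.0 m

The plume is Gaussian with σ = √(2Dt) = √(2 × 2.0 × 86) = 18.55 m.
C/C_peak = exp(−Δx²/(2σ²)) = 0.36 ⇒ Δx = σ·√(−2 ln 0.36) = 18.55 × 1.429 = 26.51 m.
Width = 2Δx = 53.0 m.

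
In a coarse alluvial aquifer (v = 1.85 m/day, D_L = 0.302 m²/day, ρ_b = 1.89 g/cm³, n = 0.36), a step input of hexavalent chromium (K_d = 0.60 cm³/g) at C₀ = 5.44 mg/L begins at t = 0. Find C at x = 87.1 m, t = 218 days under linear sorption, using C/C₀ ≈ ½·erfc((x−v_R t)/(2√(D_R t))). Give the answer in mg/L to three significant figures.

5.24 mg/L

Retardation factor R = 1 + ρ_b·K_d/n = 1 + 1.89 × 0.60/0.36 = 4.150.
Sorption retards both mechanisms: v_R = v/R = 0.4458 m/day, D_R = D/R = 0.07277 m²/day.
v_R·t = 0.4458 × 218 = 97.1844 m; 2√(D_R t) = 7.966 m; argument = (87.1 − 97.1844)/7.966 = -1.266.
C = C₀ × ½·erfc(-1.266) = 5.44 × 0.9633 = 5.24 mg/L.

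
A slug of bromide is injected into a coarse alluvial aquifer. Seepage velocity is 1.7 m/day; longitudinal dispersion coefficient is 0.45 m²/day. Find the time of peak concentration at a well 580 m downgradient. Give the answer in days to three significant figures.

341 days

For the 1D instantaneous-source solution, setting ∂C/∂t = 0 at fixed x gives v²t² + 2Dt − x² = 0, so t = (√(D² + v²x²) − D)/v².
√(D² + v²x²) = √(0.45² + 1.7² × 580²) = 986.0; v² = 2.89.
t = (986.0 − 0.45)/2.89 = 341 days (vs. the pure-advection estimate x/v = 341 d).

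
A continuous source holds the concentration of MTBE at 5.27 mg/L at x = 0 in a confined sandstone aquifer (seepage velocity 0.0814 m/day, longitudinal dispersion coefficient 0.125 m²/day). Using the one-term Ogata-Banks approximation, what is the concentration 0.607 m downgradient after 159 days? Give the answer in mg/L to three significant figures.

5.14 mg/L

For a continuous step input, C/C₀ ≈ ½·erfc((x−vt)/(2√(Dt))).
vt = 0.0814 × 159 = 12.9426 m and 2√(Dt) = 2√(0.125 × 159) = 8.916 m.
Argument (x−vt)/(2√(Dt)) = (0.607 − 12.9426)/8.916 = -1.384; ½·erfc(-1.384) = 0.9748.
C = 5.27 × 0.9748 = 5.14 mg/L.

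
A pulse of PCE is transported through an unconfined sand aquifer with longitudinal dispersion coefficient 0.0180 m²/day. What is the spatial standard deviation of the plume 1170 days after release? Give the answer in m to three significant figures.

6.49 m

Dispersive spreading gives a Gaussian with σ² = 2Dt; advection only shifts the center.
σ = √(2 × 0.0180 × 1170) = 6.49 m.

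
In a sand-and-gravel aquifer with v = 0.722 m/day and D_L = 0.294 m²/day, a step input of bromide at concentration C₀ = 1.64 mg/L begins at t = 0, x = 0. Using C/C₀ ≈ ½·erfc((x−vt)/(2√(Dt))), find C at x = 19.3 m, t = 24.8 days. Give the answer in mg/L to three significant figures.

0.586 mg/L

For a continuous step input, C/C₀ ≈ ½·erfc((x−vt)/(2√(Dt))).
vt = 0.722 × 24.8 = 17.9056 m and 2√(Dt) = 2√(0.294 × 24.8) = 5.400 m.
Argument (x−vt)/(2√(Dt)) = (19.3 − 17.9056)/5.400 = 0.2582; ½·erfc(0.2582) = 0.3575.
C = 1.64 × 0.3575 = 0.586 mg/L.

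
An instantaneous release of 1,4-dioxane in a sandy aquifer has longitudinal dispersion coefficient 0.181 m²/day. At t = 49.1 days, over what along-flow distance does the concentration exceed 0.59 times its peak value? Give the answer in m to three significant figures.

8.66 m

The plume is Gaussian with σ = √(2Dt) = √(2 × 0.181 × 49.1) = 4.216 m.
C/C_peak = exp(−Δx²/(2σ²)) = 0.59 ⇒ Δx = σ·√(−2 ln 0.59) = 4.216 × 1.027 = 4.330 m.
Width = 2Δx = 8.66 m.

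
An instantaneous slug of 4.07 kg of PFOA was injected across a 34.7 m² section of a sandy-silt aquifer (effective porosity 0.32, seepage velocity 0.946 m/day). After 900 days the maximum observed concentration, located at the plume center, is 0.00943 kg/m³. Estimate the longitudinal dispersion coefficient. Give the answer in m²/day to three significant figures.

0.134 m²/day

At the plume center C_max = M/(n_e·A·√(4πDt)), so D = M²/(4πt·(n_e·A·C_max)²).
n_e·A·C_max = 0.32 × 34.7 × 0.00943 = 0.1047 kg/m.
D = 4.07²/(4π × 900 × 0.1047²) = 0.134 m²/day.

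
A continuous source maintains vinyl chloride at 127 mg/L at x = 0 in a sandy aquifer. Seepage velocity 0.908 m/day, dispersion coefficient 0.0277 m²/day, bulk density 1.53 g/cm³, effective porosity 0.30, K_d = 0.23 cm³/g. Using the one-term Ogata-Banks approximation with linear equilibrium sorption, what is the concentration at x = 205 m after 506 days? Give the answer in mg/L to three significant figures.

122 mg/L

Retardation factor R = 1 + ρ_b·K_d/n = 1 + 1.53 × 0.23/0.30 = 2.173.
Sorption retards both mechanisms: v_R = v/R = 0.4179 m/day, D_R = D/R = 0.01275 m²/day.
v_R·t = 0.4179 × 506 = 211.4574 m; 2√(D_R t) = 5.080 m; argument = (205 − 211.4574)/5.080 = -1.271.
C = C₀ × ½·erfc(-1.271) = 127 × 0.9639 = 122 mg/L.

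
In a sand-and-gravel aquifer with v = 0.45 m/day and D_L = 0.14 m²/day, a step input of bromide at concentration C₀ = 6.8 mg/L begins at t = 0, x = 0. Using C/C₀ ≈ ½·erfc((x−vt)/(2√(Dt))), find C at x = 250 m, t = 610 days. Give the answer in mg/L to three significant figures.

For a continuous step input, C/C₀ ≈ ½·erfc((x−vt)/(2√(Dt))).
vt = 0.45 × 610 = 274.5 m and 2√(Dt) = 2√(0.14 × 610) = 18.48 m.
Argument (x−vt)/(2√(Dt)) = (250 − 274.5)/18.48 = -1.326; ½·erfc(-1.326) = 0.9696.
C = 6.8 × 0.9696 = 6.59 mg/L.

6.59 mg/L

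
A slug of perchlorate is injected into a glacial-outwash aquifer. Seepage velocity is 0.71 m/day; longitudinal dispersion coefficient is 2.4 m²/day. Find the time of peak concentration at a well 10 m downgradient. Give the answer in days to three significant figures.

10.1 days

For the 1D instantaneous-source solution, setting ∂C/∂t = 0 at fixed x gives v²t² + 2Dt − x² = 0, so t = (√(D² + v²x²) − D)/v².
√(D² + v²x²) = √(2.4² + 0.71² × 10²) = 7.495; v² = 0.5041.
t = (7.495 − 2.4)/0.5041 = 10.1 days (vs. the pure-advection estimate x/v = 14.1 d).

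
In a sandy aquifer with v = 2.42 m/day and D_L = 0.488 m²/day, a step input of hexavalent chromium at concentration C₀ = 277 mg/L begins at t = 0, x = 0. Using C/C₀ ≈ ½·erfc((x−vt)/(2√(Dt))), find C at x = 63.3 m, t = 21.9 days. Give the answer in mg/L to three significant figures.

3.58 mg/L

For a continuous step input, C/C₀ ≈ ½·erfc((x−vt)/(2√(Dt))).
vt = 2.42 × 21.9 = 52.998 m and 2√(Dt) = 2√(0.488 × 21.9) = 6.538 m.
Argument (x−vt)/(2√(Dt)) = (63.3 − 52.998)/6.538 = 1.576; ½·erfc(1.576) = 0.01291.
C = 277 × 0.01291 = 3.58 mg/L.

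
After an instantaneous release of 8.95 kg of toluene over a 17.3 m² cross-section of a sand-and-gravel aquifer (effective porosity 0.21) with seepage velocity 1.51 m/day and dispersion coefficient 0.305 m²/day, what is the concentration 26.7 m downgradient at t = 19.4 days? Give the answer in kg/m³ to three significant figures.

For an instantaneous plane source, C(x,t) = M/(n_e·A·√(4πDt)) · exp(−(x−vt)²/(4Dt)), with n_e·A the pore (flow) area.
Plume center vt = 1.51 × 19.4 = 29.294 m, so the well at 26.7 m is 2.594 m upgradient of the peak.
√(4πDt) = 8.623 m, giving peak height M/(n_e·A·√(4πDt)) = 8.95/(0.21 × 17.3 × 8.623) = 0.2857 kg/m³.
(x−vt)²/(4Dt) = (-2.594)²/(4 × 0.305 × 19.4) = 0.2843; exp(−0.2843) = 0.7525.
C = 0.2857 × 0.7525 = 0.215 kg/m³.

0.215 kg/m³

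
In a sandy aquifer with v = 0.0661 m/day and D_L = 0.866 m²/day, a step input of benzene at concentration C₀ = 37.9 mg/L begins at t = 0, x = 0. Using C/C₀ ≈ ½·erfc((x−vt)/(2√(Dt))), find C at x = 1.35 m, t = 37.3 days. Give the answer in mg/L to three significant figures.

For a continuous step input, C/C₀ ≈ ½·erfc((x−vt)/(2√(Dt))).
vt = 0.0661 × 37.3 = 2.46553 m and 2√(Dt) = 2√(0.866 × 37.3) = 11.37 m.
Argument (x−vt)/(2√(Dt)) = (1.35 − 2.46553)/11.37 = -0.09811; ½·erfc(-0.09811) = 0.5552.
C = 37.9 × 0.5552 = 21.0 mg/L.

21.0 mg/L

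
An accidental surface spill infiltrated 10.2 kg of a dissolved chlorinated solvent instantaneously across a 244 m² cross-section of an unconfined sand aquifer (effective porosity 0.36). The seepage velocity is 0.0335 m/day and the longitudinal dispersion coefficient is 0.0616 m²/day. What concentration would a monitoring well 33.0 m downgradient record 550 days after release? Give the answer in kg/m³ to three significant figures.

0.00117 kg/m³

For an instantaneous plane source, C(x,t) = M/(n_e·A·√(4πDt)) · exp(−(x−vt)²/(4Dt)), with n_e·A the pore (flow) area.
Plume center vt = 0.0335 × 550 = 18.425 m, so the well at 33.0 m is 14.575 m downgradient of the peak.
√(4πDt) = 20.63 m, giving peak height M/(n_e·A·√(4πDt)) = 10.2/(0.36 × 244 × 20.63) = 0.005629 kg/m³.
(x−vt)²/(4Dt) = (14.575)²/(4 × 0.0616 × 550) = 1.568; exp(−1.568) = 0.2085.
C = 0.005629 × 0.2085 = 0.00117 kg/m³.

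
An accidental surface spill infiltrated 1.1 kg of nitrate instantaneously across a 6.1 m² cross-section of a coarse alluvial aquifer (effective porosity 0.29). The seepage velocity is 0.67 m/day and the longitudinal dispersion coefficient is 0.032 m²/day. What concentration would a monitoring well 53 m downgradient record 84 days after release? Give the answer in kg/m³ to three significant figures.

For an instantaneous plane source, C(x,t) = M/(n_e·A·√(4πDt)) · exp(−(x−vt)²/(4Dt)), with n_e·A the pore (flow) area.
Plume center vt = 0.67 × 84 = 56.28 m, so the well at 53 m is 3.28 m upgradient of the peak.
√(4πDt) = 5.812 m, giving peak height M/(n_e·A·√(4πDt)) = 1.1/(0.29 × 6.1 × 5.812) = 0.1070 kg/m³.
(x−vt)²/(4Dt) = (-3.28)²/(4 × 0.032 × 84) = 1.001; exp(−1.001) = 0.3675.
C = 0.1070 × 0.3675 = 0.0393 kg/m³.

0.0393 kg/m³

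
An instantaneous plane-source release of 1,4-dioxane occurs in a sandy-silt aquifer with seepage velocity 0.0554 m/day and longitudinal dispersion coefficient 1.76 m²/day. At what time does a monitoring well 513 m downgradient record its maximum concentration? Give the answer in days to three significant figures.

8700 days

For the 1D instantaneous-source solution, setting ∂C/∂t = 0 at fixed x gives v²t² + 2Dt − x² = 0, so t = (√(D² + v²x²) − D)/v².
√(D² + v²x²) = √(1.76² + 0.0554² × 513²) = 28.47; v² = 0.00306916.
t = (28.47 − 1.76)/0.00306916 = 8700 days (vs. the pure-advection estimate x/v = 9260 d).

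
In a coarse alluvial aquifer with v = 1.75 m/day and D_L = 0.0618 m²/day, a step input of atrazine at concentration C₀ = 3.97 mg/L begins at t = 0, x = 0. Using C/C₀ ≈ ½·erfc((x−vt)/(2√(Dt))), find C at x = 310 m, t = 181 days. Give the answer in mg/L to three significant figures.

3.67 mg/L

For a continuous step input, C/C₀ ≈ ½·erfc((x−vt)/(2√(Dt))).
vt = 1.75 × 181 = 316.75 m and 2√(Dt) = 2√(0.0618 × 181) = 6.689 m.
Argument (x−vt)/(2√(Dt)) = (310 − 316.75)/6.689 = -1.009; ½·erfc(-1.009) = 0.9232.
C = 3.97 × 0.9232 = 3.67 mg/L.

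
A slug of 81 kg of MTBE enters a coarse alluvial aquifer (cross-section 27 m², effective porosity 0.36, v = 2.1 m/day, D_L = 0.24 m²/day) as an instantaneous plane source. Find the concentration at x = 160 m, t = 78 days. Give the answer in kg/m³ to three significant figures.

For an instantaneous plane source, C(x,t) = M/(n_e·A·√(4πDt)) · exp(−(x−vt)²/(4Dt)), with n_e·A the pore (flow) area.
Plume center vt = 2.1 × 78 = 163.8 m, so the well at 160 m is 3.8 m upgradient of the peak.
√(4πDt) = 15.34 m, giving peak height M/(n_e·A·√(4πDt)) = 81/(0.36 × 27 × 15.34) = 0.5432 kg/m³.
(x−vt)²/(4Dt) = (-3.8)²/(4 × 0.24 × 78) = 0.1928; exp(−0.1928) = 0.8246.
C = 0.5432 × 0.8246 = 0.448 kg/m³.

0.448 kg/m³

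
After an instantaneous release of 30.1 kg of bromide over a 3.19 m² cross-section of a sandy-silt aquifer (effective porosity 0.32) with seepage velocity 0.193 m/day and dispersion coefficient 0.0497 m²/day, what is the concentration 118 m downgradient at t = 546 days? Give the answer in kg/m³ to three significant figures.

0.368 kg/m³

For an instantaneous plane source, C(x,t) = M/(n_e·A·√(4πDt)) · exp(−(x−vt)²/(4Dt)), with n_e·A the pore (flow) area.
Plume center vt = 0.193 × 546 = 105.378 m, so the well at 118 m is 12.622 m downgradient of the peak.
√(4πDt) = 18.47 m, giving peak height M/(n_e·A·√(4πDt)) = 30.1/(0.32 × 3.19 × 18.47) = 1.596 kg/m³.
(x−vt)²/(4Dt) = (12.622)²/(4 × 0.0497 × 546) = 1.468; exp(−1.468) = 0.2304.
C = 1.596 × 0.2304 = 0.368 kg/m³.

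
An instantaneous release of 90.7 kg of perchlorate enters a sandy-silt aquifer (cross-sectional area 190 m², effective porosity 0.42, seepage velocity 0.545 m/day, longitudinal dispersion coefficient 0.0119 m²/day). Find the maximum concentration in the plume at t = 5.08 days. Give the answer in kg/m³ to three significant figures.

1.30 kg/m³

The peak of an instantaneous 1D plume sits at x = vt; there the Gaussian factor is 1 and C_max = M/(n_e·A·√(4πDt)), where n_e·A is the pore area the mass is dissolved in.
√(4πDt) = √(4π × 0.0119 × 5.08) = 0.8716 m, so C_max = 90.7/(0.42 × 190 × 0.8716) = 1.30 kg/m³.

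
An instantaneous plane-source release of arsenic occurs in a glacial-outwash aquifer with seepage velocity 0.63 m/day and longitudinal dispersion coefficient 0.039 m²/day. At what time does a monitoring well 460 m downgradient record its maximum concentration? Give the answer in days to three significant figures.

730 days

For the 1D instantaneous-source solution, setting ∂C/∂t = 0 at fixed x gives v²t² + 2Dt − x² = 0, so t = (√(D² + v²x²) − D)/v².
√(D² + v²x²) = √(0.039² + 0.63² × 460²) = 289.8; v² = 0.3969.
t = (289.8 − 0.039)/0.3969 = 730 days (vs. the pure-advection estimate x/v = 730 d).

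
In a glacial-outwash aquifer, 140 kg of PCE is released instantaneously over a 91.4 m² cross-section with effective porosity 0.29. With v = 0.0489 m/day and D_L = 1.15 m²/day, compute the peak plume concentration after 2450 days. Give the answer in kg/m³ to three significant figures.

The peak of an instantaneous 1D plume sits at x = vt; there the Gaussian factor is 1 and C_max = M/(n_e·A·√(4πDt)), where n_e·A is the pore area the mass is dissolved in.
√(4πDt) = √(4π × 1.15 × 2450) = 188.2 m, so C_max = 140/(0.29 × 91.4 × 188.2) = 0.0281 kg/m³.

0.0281 kg/m³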